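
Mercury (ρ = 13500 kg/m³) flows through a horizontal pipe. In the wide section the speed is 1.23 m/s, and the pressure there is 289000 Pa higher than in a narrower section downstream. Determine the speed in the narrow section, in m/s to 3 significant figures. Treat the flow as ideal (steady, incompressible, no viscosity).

v₂ = 6.66 m/s

Horizontal Bernoulli: P₁ + ½ρv₁² = P₂ + ½ρv₂², so v₂² = v₁² + 2(P₁ − P₂)/ρ.
v₂ = √(1.23² + 2·289000/13500) = √(1.51 + 42.8) = 6.66 m/s.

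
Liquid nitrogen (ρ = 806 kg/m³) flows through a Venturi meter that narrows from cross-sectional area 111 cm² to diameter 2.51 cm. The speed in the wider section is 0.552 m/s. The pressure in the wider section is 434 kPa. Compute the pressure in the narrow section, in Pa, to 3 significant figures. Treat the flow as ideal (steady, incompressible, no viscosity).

P₂ ≈ 372000 Pa

By continuity, v₂ = v₁·A₁/A₂ = 0.552·(111/4.95) = 12.4 m/s.
Along the horizontal streamline, P + ½ρv² is constant.
P₂ = P₁ − ½ρ(v₂² − v₁²) = 434000 − ½·806·(12.4² − 0.552²) = 434000 − 61700 = 372000 Pa.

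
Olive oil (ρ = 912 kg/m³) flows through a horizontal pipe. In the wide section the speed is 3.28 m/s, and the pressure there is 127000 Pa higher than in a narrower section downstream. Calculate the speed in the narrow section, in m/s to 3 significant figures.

With h₁ = h₂, rearranging Bernoulli gives v₂ = √(v₁² + 2ΔP/ρ).
v₂ = √(3.28² + 2·127000/912) = √(10.8 + 279) = 17.0 m/s.

17.0 m/s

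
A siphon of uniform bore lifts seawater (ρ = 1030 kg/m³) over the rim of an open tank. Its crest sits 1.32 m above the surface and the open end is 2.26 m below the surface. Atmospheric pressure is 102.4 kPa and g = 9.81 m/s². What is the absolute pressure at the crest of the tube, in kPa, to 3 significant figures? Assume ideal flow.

66.2 kPa

The outlet speed comes from Torricelli: v = √(2g·2.26) = 6.66 m/s.
The bore is uniform, so the speed at the crest is the same v. Bernoulli surface→crest: P_atm = P_top + ½ρv² + ρg·h_top.
P_top = 102400 − ½·1030·6.66² − 1030·9.81·1.32 = 66200 Pa.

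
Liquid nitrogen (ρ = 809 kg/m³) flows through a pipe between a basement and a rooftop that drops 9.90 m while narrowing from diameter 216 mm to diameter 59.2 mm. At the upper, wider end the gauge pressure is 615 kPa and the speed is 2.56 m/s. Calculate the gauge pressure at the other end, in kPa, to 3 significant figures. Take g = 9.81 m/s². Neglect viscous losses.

By continuity, v₂ = v₁·A₁/A₂ = 2.56·(366/27.5) = 34.1 m/s.
Applying Bernoulli between the two ends and solving for P₂: P₂ = P₁ + ½ρ(v₁² − v₂²) − ρgΔh.
P₂ = 615000 + ½·809·(2.56² − 34.1²) − 809·9.81·(−9.90) = 615000 + (-467000) − (-78600) = 226000 Pa.

P₂ ≈ 226 kPa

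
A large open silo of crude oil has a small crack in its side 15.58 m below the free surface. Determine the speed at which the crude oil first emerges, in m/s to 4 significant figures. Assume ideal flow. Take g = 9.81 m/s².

v = 17.48 m/s

The surface is effectively still and both ends are open, so ½v² = gh and v = √(2·9.81·15.58) = 17.48 m/s.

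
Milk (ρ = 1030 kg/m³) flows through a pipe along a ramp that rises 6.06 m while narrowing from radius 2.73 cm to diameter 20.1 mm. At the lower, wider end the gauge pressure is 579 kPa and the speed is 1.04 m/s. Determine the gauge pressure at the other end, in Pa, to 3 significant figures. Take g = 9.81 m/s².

P₂ ≈ 488000 Pa

By continuity, v₂ = v₁·A₁/A₂ = 1.04·(23.4/3.17) = 7.67 m/s.
Bernoulli: P₁ + ½ρv₁² + ρg h₁ = P₂ + ½ρv₂² + ρg h₂, so P₂ = P₁ + ½ρ(v₁² − v₂²) − ρg(h₂ − h₁).
P₂ = 579000 + ½·1030·(1.04² − 7.67²) − 1030·9.81·(+6.06) = 579000 + (-29800) − (61200) = 488000 Pa.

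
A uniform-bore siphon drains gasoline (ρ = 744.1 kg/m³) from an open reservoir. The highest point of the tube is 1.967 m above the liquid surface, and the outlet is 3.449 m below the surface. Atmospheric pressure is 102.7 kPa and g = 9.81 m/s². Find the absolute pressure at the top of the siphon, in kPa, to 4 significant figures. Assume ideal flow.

P_top = 63.17 kPa

From the surface to the outlet (both open to atmosphere, surface at rest): v = √(2g·h_out) = √(2·9.81·3.449) = 8.226 m/s.
With constant cross-section the crest speed equals v; applying Bernoulli from the surface up to the crest, P_top = P_atm − ½ρv² − ρg·h_top.
P_top = 102700 − ½·744.1·8.226² − 744.1·9.81·1.967 = 63170 Pa.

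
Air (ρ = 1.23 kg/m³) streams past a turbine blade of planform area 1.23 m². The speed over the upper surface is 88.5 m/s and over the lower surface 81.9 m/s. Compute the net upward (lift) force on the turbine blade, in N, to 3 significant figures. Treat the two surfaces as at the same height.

851 N

The faster flow above has the lower pressure; Bernoulli (same height) gives ΔP = ½ρ(v_up² − v_low²).
ΔP = ½·1.23·(88.5² − 81.9²) = 692 Pa.
Lift = ΔP · A = 692 × 1.23 = 851 N.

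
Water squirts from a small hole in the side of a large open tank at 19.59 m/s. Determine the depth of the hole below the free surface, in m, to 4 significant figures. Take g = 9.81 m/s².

For a small hole in a large open tank, ½v² = gh, giving h = v²/(2g).
h = 19.59²/(2·9.81) = 383.8/19.62 = 19.56 m.

h = 19.56 m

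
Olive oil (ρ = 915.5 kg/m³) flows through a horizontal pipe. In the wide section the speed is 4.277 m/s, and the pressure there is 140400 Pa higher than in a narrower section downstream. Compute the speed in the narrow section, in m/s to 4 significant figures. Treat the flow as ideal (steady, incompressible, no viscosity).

With h₁ = h₂, rearranging Bernoulli gives v₂ = √(v₁² + 2ΔP/ρ).
v₂ = √(4.277² + 2·140400/915.5) = √(18.29 + 306.7) = 18.03 m/s.

18.03 m/s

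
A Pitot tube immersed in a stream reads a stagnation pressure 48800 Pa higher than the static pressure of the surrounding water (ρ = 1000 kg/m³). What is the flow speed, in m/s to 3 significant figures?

v = 9.88 m/s

The dynamic pressure equals the rise in static pressure at the stagnation point: ΔP = ½ρv².
v = √(2ΔP/ρ) = √(2·48800/1000) = 9.88 m/s.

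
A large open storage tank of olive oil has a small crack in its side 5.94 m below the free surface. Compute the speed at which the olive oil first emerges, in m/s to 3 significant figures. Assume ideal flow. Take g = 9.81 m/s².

With the surface at rest and both surface and jet at atmospheric pressure, Bernoulli gives ρg h = ½ρv², so v = √(2gh) = √(2·9.81·5.94) = 10.8 m/s.

v = 10.8 m/s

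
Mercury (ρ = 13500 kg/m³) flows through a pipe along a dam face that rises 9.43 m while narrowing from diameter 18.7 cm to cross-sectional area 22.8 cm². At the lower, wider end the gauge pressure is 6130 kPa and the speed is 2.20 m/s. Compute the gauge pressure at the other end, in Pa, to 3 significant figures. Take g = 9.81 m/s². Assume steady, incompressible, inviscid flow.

By continuity, v₂ = v₁·A₁/A₂ = 2.20·(275/22.8) = 26.5 m/s.
Bernoulli: P₁ + ½ρv₁² + ρg h₁ = P₂ + ½ρv₂² + ρg h₂, so P₂ = P₁ + ½ρ(v₁² − v₂²) − ρg(h₂ − h₁).
P₂ = 6130000 + ½·13500·(2.20² − 26.5²) − 13500·9.81·(+9.43) = 6130000 + (-4710000) − (1250000) = 173000 Pa.

P₂ ≈ 173000 Pa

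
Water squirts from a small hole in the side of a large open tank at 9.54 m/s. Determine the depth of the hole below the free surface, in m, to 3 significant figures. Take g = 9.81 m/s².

Torricelli: v = √(2gh), so h = v²/(2g).
h = 9.54²/(2·9.81) = 91.0/19.62 = 4.64 m.

h ≈ 4.64 m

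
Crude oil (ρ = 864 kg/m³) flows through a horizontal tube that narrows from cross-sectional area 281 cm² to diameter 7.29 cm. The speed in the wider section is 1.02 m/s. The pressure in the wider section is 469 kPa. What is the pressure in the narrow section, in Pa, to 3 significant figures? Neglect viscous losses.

Mass conservation (A₁v₁ = A₂v₂) gives v₂ = 1.02 × 281/41.7 = 6.87 m/s.
Bernoulli (h₁ = h₂): P₁ − P₂ = ½ρ(v₂² − v₁²).
P₂ = P₁ − ½ρ(v₂² − v₁²) = 469000 − ½·864·(6.87² − 1.02²) = 469000 − 19900 = 449000 Pa.

P₂ = 449000 Pa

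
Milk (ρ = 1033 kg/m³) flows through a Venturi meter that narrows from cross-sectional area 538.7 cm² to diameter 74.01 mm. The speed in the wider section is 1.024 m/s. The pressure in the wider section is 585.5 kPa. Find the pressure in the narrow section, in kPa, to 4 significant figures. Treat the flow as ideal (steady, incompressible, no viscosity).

By continuity, v₂ = v₁·A₁/A₂ = 1.024·(538.7/43.02) = 12.82 m/s.
Along the horizontal streamline, P + ½ρv² is constant.
P₂ = P₁ − ½ρ(v₂² − v₁²) = 585500 − ½·1033·(12.82² − 1.024²) = 585500 − 84380 = 501100 Pa.

501.1 kPa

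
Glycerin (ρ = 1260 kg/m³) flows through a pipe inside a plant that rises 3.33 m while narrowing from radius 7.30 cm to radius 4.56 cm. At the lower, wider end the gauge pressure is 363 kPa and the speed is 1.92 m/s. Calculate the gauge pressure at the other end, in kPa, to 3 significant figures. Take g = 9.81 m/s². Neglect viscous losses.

P₂ ≈ 309 kPa

The volume flow rate is constant, so v₂ = (A₁/A₂)v₁ = (167/65.3)·1.92 = 4.92 m/s.
Applying Bernoulli between the two ends and solving for P₂: P₂ = P₁ + ½ρ(v₁² − v₂²) − ρgΔh.
P₂ = 363000 + ½·1260·(1.92² − 4.92²) − 1260·9.81·(+3.33) = 363000 + (-12900) − (41200) = 309000 Pa.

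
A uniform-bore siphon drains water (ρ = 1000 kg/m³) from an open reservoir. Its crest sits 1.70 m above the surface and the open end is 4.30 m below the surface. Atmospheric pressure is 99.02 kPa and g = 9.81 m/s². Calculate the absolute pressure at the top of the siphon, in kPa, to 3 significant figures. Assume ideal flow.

From the surface to the outlet (both open to atmosphere, surface at rest): v = √(2g·h_out) = √(2·9.81·4.30) = 9.19 m/s.
With constant cross-section the crest speed equals v; applying Bernoulli from the surface up to the crest, P_top = P_atm − ½ρv² − ρg·h_top.
P_top = 99020 − ½·1000·9.19² − 1000·9.81·1.70 = 40200 Pa.

P_top ≈ 40.2 kPa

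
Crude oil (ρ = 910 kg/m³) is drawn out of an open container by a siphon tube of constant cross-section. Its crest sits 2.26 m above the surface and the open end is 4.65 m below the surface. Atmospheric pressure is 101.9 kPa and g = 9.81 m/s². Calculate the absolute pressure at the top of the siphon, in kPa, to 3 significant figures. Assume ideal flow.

P_top = 40.2 kPa

Bernoulli surface→outlet gives ½v² = g·h_out, so v = √(2·9.81·4.65) = 9.55 m/s.
Continuity keeps v the same throughout the tube; from surface to crest, P_atm + 0 = P_top + ½ρv² + ρg·h_top.
P_top = 101900 − ½·910·9.55² − 910·9.81·2.26 = 40200 Pa.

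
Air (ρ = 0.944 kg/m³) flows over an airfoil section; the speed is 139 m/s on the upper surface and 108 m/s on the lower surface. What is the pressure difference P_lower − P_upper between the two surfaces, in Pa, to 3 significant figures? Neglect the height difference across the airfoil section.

The pressure is lower where the speed is higher: ΔP = ½ρ(v_up² − v_low²).
ΔP = ½·0.944·(139² − 108²) = 3610 Pa.

ΔP ≈ 3610 Pa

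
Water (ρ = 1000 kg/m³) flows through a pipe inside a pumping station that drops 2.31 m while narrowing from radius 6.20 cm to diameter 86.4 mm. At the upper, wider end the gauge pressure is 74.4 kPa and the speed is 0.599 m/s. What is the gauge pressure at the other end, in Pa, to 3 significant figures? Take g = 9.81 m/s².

96500 Pa

Mass conservation (A₁v₁ = A₂v₂) gives v₂ = 0.599 × 121/58.6 = 1.23 m/s.
Applying Bernoulli between the two ends and solving for P₂: P₂ = P₁ + ½ρ(v₁² − v₂²) − ρgΔh.
P₂ = 74400 + ½·1000·(0.599² − 1.23²) − 1000·9.81·(−2.31) = 74400 + (-582) − (-22700) = 96500 Pa.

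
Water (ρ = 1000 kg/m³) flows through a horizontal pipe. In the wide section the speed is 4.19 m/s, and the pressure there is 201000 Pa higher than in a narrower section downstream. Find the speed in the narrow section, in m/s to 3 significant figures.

Along the level pipe P + ½ρv² is conserved, hence v₂² = v₁² + 2(P₁ − P₂)/ρ.
v₂ = √(4.19² + 2·201000/1000) = √(17.6 + 402) = 20.5 m/s.

v₂ ≈ 20.5 m/s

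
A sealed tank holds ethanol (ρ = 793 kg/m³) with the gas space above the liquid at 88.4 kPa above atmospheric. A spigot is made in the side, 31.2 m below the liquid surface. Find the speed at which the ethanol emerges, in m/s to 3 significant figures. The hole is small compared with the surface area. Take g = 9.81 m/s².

v ≈ 28.9 m/s

Take point 1 at the surface (v₁ ≈ 0) and point 2 at the hole (at atmospheric pressure). Bernoulli: P₁ + ρg h = P_atm + ½ρv₂².
With P₁ − P_atm = 88400 Pa, v₂ = √(2gh + 2ΔP/ρ) = √(2·9.81·31.2 + 2·88400/793) = 28.9 m/s.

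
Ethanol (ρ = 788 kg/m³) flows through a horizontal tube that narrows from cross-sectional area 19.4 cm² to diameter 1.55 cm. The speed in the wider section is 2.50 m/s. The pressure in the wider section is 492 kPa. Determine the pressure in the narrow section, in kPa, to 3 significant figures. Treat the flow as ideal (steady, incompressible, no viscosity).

The volume flow rate is constant, so v₂ = (A₁/A₂)v₁ = (19.4/1.89)·2.50 = 25.7 m/s.
Bernoulli (h₁ = h₂): P₁ − P₂ = ½ρ(v₂² − v₁²).
P₂ = P₁ − ½ρ(v₂² − v₁²) = 492000 − ½·788·(25.7² − 2.50²) = 492000 − 258000 = 234000 Pa.

P₂ = 234 kPa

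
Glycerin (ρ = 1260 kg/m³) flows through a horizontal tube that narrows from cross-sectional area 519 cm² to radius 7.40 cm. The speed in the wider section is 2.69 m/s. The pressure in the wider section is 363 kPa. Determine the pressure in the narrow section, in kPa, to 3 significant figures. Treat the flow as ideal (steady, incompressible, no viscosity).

P₂ = 326 kPa

The volume flow rate is constant, so v₂ = (A₁/A₂)v₁ = (519/172)·2.69 = 8.12 m/s.
With no height change, Bernoulli's equation is P₁ + ½ρv₁² = P₂ + ½ρv₂².
P₂ = P₁ − ½ρ(v₂² − v₁²) = 363000 − ½·1260·(8.12² − 2.69²) = 363000 − 36900 = 326000 Pa.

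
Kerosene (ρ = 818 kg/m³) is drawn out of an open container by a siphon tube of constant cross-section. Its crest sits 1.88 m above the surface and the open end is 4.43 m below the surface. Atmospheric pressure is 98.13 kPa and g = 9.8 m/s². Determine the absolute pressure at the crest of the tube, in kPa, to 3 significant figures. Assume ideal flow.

From the surface to the outlet (both open to atmosphere, surface at rest): v = √(2g·h_out) = √(2·9.8·4.43) = 9.32 m/s.
With constant cross-section the crest speed equals v; applying Bernoulli from the surface up to the crest, P_top = P_atm − ½ρv² − ρg·h_top.
P_top = 98130 − ½·818·9.32² − 818·9.8·1.88 = 47500 Pa.

P_top ≈ 47.5 kPa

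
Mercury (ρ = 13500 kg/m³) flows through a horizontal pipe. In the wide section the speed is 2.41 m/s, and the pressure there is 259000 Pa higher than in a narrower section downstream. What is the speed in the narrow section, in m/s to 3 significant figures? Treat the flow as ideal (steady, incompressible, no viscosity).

Along the level pipe P + ½ρv² is conserved, hence v₂² = v₁² + 2(P₁ − P₂)/ρ.
v₂ = √(2.41² + 2·259000/13500) = √(5.81 + 38.4) = 6.65 m/s.

v₂ = 6.65 m/s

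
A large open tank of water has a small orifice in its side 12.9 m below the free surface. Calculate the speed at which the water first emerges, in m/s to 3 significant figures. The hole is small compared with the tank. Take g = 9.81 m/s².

v = 15.9 m/s

The surface is effectively still and both ends are open, so ½v² = gh and v = √(2·9.81·12.9) = 15.9 m/s.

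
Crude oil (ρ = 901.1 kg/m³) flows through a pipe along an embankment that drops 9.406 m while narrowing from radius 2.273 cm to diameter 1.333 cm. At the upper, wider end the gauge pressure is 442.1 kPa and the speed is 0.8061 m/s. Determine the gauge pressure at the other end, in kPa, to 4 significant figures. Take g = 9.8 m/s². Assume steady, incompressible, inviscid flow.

Continuity gives A₁v₁ = A₂v₂, so v₂ = (16.23 cm²)/(1.396 cm²) × 0.8061 m/s = 9.375 m/s.
Bernoulli: P₁ + ½ρv₁² + ρg h₁ = P₂ + ½ρv₂² + ρg h₂, so P₂ = P₁ + ½ρ(v₁² − v₂²) − ρg(h₂ − h₁).
P₂ = 442100 + ½·901.1·(0.8061² − 9.375²) − 901.1·9.8·(−9.406) = 442100 + (-39310) − (-83060) = 485900 Pa.

P₂ ≈ 485.9 kPa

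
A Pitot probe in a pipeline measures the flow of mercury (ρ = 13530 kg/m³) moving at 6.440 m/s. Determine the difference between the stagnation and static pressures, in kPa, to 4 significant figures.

The dynamic pressure equals the rise in static pressure at the stagnation point: ΔP = ½ρv².
ΔP = ½·13530·6.440² = 280600 Pa.

ΔP ≈ 280.6 kPa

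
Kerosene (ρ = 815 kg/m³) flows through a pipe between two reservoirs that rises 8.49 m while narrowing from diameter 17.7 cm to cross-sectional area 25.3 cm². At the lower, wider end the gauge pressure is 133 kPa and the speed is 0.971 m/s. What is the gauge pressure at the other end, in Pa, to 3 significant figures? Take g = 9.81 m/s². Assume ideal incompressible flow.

Mass conservation (A₁v₁ = A₂v₂) gives v₂ = 0.971 × 246/25.3 = 9.44 m/s.
Bernoulli: P₁ + ½ρv₁² + ρg h₁ = P₂ + ½ρv₂² + ρg h₂, so P₂ = P₁ + ½ρ(v₁² − v₂²) − ρg(h₂ − h₁).
P₂ = 133000 + ½·815·(0.971² − 9.44²) − 815·9.81·(+8.49) = 133000 + (-36000) − (67900) = 29200 Pa.

29200 Pa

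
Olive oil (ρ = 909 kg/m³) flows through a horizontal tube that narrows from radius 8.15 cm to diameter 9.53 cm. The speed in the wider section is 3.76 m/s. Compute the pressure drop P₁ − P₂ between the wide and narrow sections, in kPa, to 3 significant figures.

The volume flow rate is constant, so v₂ = (A₁/A₂)v₁ = (209/71.3)·3.76 = 11.0 m/s.
With no height change, Bernoulli's equation is P₁ + ½ρv₁² = P₂ + ½ρv₂².
P₁ − P₂ = ½·909·(11.0² − 3.76²) = ½·909·107 = 48600 Pa.

ΔP ≈ 48.6 kPa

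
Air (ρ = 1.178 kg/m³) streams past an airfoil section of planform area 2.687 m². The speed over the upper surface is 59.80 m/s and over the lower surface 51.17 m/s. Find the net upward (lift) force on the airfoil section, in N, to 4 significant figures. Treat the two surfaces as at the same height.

F = 1516 N

From P + ½ρv² = const at equal height, P_low − P_up = ½ρ(v_up² − v_low²).
ΔP = ½·1.178·(59.80² − 51.17²) = 564.1 Pa.
Lift = ΔP · A = 564.1 × 2.687 = 1516 N.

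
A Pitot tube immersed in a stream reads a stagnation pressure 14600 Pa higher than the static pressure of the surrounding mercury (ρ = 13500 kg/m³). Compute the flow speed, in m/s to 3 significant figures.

The dynamic pressure equals the rise in static pressure at the stagnation point: ΔP = ½ρv².
v = √(2ΔP/ρ) = √(2·14600/13500) = 1.47 m/s.

v ≈ 1.47 m/s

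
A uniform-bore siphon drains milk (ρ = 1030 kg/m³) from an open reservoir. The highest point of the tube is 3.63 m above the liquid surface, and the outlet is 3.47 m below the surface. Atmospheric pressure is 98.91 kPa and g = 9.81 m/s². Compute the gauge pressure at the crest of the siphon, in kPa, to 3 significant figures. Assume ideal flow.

Bernoulli surface→outlet gives ½v² = g·h_out, so v = √(2·9.81·3.47) = 8.25 m/s.
The bore is uniform, so the speed at the crest is the same v. Bernoulli surface→crest: P_atm = P_top + ½ρv² + ρg·h_top.
P_top = 98910 − ½·1030·8.25² − 1030·9.81·3.63 = 27200 Pa. So P_gauge = P_top − P_atm = -71700 Pa.

P_gauge ≈ -71.7 kPa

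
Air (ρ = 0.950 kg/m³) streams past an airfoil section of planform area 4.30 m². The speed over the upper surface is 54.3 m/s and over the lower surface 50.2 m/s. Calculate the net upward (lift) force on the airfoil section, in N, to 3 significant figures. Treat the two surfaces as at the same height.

The faster flow above has the lower pressure; Bernoulli (same height) gives ΔP = ½ρ(v_up² − v_low²).
ΔP = ½·0.950·(54.3² − 50.2²) = 204 Pa.
Lift = ΔP · A = 204 × 4.30 = 875 N.

875 N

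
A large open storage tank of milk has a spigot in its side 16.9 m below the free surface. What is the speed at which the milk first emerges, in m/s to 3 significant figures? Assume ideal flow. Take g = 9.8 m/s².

v = 18.2 m/s

The surface is effectively still and both ends are open, so ½v² = gh and v = √(2·9.8·16.9) = 18.2 m/s.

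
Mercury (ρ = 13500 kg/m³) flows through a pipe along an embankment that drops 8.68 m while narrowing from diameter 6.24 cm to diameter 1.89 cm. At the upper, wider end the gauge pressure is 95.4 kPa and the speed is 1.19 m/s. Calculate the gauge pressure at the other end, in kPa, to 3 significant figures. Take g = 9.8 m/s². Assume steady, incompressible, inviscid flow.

The volume flow rate is constant, so v₂ = (A₁/A₂)v₁ = (30.6/2.81)·1.19 = 13.0 m/s.
Bernoulli: P₁ + ½ρv₁² + ρg h₁ = P₂ + ½ρv₂² + ρg h₂, so P₂ = P₁ + ½ρ(v₁² − v₂²) − ρg(h₂ − h₁).
P₂ = 95400 + ½·13500·(1.19² − 13.0²) − 13500·9.8·(−8.68) = 95400 + (-1130000) − (-1150000) = 118000 Pa.

P₂ ≈ 118 kPa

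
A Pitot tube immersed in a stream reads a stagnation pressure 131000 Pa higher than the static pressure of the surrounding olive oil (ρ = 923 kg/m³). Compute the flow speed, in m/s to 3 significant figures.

At the stagnation point the flow is brought to rest, so Bernoulli gives P_stag − P_static = ½ρv².
v = √(2ΔP/ρ) = √(2·131000/923) = 16.8 m/s.

v ≈ 16.8 m/s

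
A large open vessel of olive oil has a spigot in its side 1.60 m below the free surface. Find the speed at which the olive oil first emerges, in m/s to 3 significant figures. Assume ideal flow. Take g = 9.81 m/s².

With the surface at rest and both surface and jet at atmospheric pressure, Bernoulli gives ρg h = ½ρv², so v = √(2gh) = √(2·9.81·1.60) = 5.60 m/s.

v = 5.60 m/s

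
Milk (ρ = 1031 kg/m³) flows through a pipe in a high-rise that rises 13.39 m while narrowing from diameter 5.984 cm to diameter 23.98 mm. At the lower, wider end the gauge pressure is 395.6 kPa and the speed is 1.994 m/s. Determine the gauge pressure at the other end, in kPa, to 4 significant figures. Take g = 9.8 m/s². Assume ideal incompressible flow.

P₂ ≈ 182.9 kPa

Mass conservation (A₁v₁ = A₂v₂) gives v₂ = 1.994 × 28.12/4.516 = 12.42 m/s.
Energy conservation along the streamline gives P₂ = P₁ − ½ρ(v₂² − v₁²) − ρg(h₂ − h₁).
P₂ = 395600 + ½·1031·(1.994² − 12.42²) − 1031·9.8·(+13.39) = 395600 + (-77430) − (135300) = 182900 Pa.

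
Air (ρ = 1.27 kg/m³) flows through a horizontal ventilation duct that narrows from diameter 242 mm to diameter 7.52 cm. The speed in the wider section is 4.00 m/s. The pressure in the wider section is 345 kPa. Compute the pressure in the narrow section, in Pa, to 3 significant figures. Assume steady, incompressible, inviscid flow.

P₂ = 344000 Pa

By continuity, v₂ = v₁·A₁/A₂ = 4.00·(460/44.4) = 41.4 m/s.
Along the horizontal streamline, P + ½ρv² is constant.
P₂ = P₁ − ½ρ(v₂² − v₁²) = 345000 − ½·1.27·(41.4² − 4.00²) = 345000 − 1080 = 344000 Pa.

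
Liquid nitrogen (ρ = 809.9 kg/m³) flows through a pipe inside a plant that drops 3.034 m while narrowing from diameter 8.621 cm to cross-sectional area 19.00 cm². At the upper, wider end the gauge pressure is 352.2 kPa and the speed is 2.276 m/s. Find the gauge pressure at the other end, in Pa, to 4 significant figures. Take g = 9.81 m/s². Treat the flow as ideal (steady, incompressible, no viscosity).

P₂ ≈ 358600 Pa

By continuity, v₂ = v₁·A₁/A₂ = 2.276·(58.37/19.00) = 6.992 m/s.
Applying Bernoulli between the two ends and solving for P₂: P₂ = P₁ + ½ρ(v₁² − v₂²) − ρgΔh.
P₂ = 352200 + ½·809.9·(2.276² − 6.992²) − 809.9·9.81·(−3.034) = 352200 + (-17700) − (-24110) = 358600 Pa.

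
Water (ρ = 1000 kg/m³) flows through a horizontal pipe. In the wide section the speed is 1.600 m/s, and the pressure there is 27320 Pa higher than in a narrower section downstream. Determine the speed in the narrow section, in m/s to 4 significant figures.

v₂ = 7.563 m/s

Along the level pipe P + ½ρv² is conserved, hence v₂² = v₁² + 2(P₁ − P₂)/ρ.
v₂ = √(1.600² + 2·27320/1000) = √(2.560 + 54.64) = 7.563 m/s.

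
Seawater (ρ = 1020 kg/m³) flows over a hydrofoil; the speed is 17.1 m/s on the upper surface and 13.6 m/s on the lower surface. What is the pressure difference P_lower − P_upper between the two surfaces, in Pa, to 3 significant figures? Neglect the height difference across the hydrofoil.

Bernoulli (same height): P_lower − P_upper = ½ρ(v_upper² − v_lower²).
ΔP = ½·1020·(17.1² − 13.6²) = 54800 Pa.

54800 Pa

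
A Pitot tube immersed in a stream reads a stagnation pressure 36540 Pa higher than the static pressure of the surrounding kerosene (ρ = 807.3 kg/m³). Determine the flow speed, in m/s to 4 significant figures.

v = 9.514 m/s

The dynamic pressure equals the rise in static pressure at the stagnation point: ΔP = ½ρv².
v = √(2ΔP/ρ) = √(2·36540/807.3) = 9.514 m/s.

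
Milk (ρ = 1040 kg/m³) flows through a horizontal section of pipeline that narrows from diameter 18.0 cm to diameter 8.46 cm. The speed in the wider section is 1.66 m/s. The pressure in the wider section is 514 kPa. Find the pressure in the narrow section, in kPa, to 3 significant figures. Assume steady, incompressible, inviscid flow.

P₂ ≈ 486 kPa

By continuity, v₂ = v₁·A₁/A₂ = 1.66·(254/56.2) = 7.51 m/s.
The pipe is horizontal, so Bernoulli reduces to P₁ + ½ρv₁² = P₂ + ½ρv₂².
P₂ = P₁ − ½ρ(v₂² − v₁²) = 514000 − ½·1040·(7.51² − 1.66²) = 514000 − 27900 = 486000 Pa.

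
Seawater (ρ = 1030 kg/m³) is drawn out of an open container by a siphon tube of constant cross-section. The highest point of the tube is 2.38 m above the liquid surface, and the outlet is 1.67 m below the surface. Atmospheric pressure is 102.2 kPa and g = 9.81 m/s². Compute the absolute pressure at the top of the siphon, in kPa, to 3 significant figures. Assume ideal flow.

P_top ≈ 61.3 kPa

Bernoulli surface→outlet gives ½v² = g·h_out, so v = √(2·9.81·1.67) = 5.72 m/s.
With constant cross-section the crest speed equals v; applying Bernoulli from the surface up to the crest, P_top = P_atm − ½ρv² − ρg·h_top.
P_top = 102200 − ½·1030·5.72² − 1030·9.81·2.38 = 61300 Pa.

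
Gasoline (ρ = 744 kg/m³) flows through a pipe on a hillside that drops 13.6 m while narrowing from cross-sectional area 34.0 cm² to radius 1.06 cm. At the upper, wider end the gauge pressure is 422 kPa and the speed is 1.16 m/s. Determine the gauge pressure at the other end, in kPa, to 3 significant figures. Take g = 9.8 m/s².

P₂ = 475 kPa

Mass conservation (A₁v₁ = A₂v₂) gives v₂ = 1.16 × 34.0/3.53 = 11.2 m/s.
Applying Bernoulli between the two ends and solving for P₂: P₂ = P₁ + ½ρ(v₁² − v₂²) − ρgΔh.
P₂ = 422000 + ½·744·(1.16² − 11.2²) − 744·9.8·(−13.6) = 422000 + (-45900) − (-99200) = 475000 Pa.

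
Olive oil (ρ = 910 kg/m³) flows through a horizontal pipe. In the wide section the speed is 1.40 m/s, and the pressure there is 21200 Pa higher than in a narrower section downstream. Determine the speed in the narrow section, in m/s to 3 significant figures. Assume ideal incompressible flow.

With h₁ = h₂, rearranging Bernoulli gives v₂ = √(v₁² + 2ΔP/ρ).
v₂ = √(1.40² + 2·21200/910) = √(1.96 + 46.6) = 6.97 m/s.

v₂ = 6.97 m/s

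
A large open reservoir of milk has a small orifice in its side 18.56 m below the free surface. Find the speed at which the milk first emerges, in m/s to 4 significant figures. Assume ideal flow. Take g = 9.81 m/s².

v ≈ 19.08 m/s

The surface is effectively still and both ends are open, so ½v² = gh and v = √(2·9.81·18.56) = 19.08 m/s.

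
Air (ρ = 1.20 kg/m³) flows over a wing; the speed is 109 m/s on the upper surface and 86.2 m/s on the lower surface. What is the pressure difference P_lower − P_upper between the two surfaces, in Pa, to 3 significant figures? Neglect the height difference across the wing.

ΔP ≈ 2670 Pa

The pressure is lower where the speed is higher: ΔP = ½ρ(v_up² − v_low²).
ΔP = ½·1.20·(109² − 86.2²) = 2670 Pa.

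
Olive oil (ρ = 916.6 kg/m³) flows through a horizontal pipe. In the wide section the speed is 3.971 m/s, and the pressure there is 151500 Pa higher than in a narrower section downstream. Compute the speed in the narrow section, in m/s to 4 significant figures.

18.61 m/s

With h₁ = h₂, rearranging Bernoulli gives v₂ = √(v₁² + 2ΔP/ρ).
v₂ = √(3.971² + 2·151500/916.6) = √(15.77 + 330.6) = 18.61 m/s.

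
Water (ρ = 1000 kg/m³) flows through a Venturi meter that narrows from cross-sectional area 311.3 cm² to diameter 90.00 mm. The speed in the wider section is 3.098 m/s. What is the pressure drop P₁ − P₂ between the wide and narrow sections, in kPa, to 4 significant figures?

110.1 kPa

Mass conservation (A₁v₁ = A₂v₂) gives v₂ = 3.098 × 311.3/63.62 = 15.16 m/s.
With no height change, Bernoulli's equation is P₁ + ½ρv₁² = P₂ + ½ρv₂².
P₁ − P₂ = ½·1000·(15.16² − 3.098²) = ½·1000·220.2 = 110100 Pa.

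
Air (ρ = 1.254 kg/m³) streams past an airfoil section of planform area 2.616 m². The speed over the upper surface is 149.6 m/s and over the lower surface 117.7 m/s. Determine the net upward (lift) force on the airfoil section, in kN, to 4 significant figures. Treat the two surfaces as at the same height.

From P + ½ρv² = const at equal height, P_low − P_up = ½ρ(v_up² − v_low²).
ΔP = ½·1.254·(149.6² − 117.7²) = 5346 Pa.
Lift = ΔP · A = 5346 × 2.616 = 13990 N.

F = 13.99 kN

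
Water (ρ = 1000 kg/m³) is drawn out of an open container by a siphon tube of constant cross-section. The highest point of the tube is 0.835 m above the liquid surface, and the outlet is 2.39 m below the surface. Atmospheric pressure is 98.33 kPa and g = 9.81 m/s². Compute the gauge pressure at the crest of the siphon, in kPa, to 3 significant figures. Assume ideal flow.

-31.6 kPa

Bernoulli surface→outlet gives ½v² = g·h_out, so v = √(2·9.81·2.39) = 6.85 m/s.
With constant cross-section the crest speed equals v; applying Bernoulli from the surface up to the crest, P_top = P_atm − ½ρv² − ρg·h_top.
P_top = 98330 − ½·1000·6.85² − 1000·9.81·0.835 = 66700 Pa. So P_gauge = P_top − P_atm = -31600 Pa.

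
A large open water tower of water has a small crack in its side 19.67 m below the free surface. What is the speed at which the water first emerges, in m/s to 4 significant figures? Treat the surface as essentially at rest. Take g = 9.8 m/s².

v ≈ 19.63 m/s

Torricelli's result v = √(2gh) gives v = √(2·9.8·19.67) = 19.63 m/s.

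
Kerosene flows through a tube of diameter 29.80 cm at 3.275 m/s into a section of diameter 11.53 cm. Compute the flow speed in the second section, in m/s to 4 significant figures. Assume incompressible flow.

21.88 m/s

By continuity, v₂ = v₁·A₁/A₂ = 3.275·(697.5/104.4) = 21.88 m/s.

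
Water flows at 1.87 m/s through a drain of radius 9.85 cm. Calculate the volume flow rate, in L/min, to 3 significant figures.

Q = A·v = 0.0305 m² × 1.87 m/s = 0.0570 m³/s.
Converting: 0.0570 m³/s × 60000 = 3420 L/min.

Q ≈ 3420 L/min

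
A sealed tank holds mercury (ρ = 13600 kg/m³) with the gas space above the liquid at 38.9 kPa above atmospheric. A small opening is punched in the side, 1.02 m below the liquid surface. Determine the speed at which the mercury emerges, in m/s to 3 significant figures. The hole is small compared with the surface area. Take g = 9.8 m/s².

Take point 1 at the surface (v₁ ≈ 0) and point 2 at the hole (at atmospheric pressure). Bernoulli: P₁ + ρg h = P_atm + ½ρv₂².
With P₁ − P_atm = 38900 Pa, v₂ = √(2gh + 2ΔP/ρ) = √(2·9.8·1.02 + 2·38900/13600) = 5.07 m/s.

v ≈ 5.07 m/s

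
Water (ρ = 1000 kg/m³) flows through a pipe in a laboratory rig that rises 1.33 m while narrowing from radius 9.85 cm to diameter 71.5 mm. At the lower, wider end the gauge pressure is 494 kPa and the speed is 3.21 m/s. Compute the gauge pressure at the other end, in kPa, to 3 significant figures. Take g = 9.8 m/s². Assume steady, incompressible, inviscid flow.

P₂ ≈ 189 kPa

Mass conservation (A₁v₁ = A₂v₂) gives v₂ = 3.21 × 305/40.2 = 24.4 m/s.
Energy conservation along the streamline gives P₂ = P₁ − ½ρ(v₂² − v₁²) − ρg(h₂ − h₁).
P₂ = 494000 + ½·1000·(3.21² − 24.4²) − 1000·9.8·(+1.33) = 494000 + (-292000) − (13000) = 189000 Pa.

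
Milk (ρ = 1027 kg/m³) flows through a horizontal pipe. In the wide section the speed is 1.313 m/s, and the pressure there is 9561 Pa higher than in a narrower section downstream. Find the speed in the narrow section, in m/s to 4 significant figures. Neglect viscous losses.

v₂ ≈ 4.510 m/s

Horizontal Bernoulli: P₁ + ½ρv₁² = P₂ + ½ρv₂², so v₂² = v₁² + 2(P₁ − P₂)/ρ.
v₂ = √(1.313² + 2·9561/1027) = √(1.724 + 18.62) = 4.510 m/s.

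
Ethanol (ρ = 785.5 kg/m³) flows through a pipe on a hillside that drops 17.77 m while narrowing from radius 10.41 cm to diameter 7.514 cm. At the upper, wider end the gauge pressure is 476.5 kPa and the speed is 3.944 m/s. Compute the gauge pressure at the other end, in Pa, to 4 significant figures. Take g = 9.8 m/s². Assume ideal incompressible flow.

P₂ = 259300 Pa

The volume flow rate is constant, so v₂ = (A₁/A₂)v₁ = (340.4/44.34)·3.944 = 30.28 m/s.
Bernoulli: P₁ + ½ρv₁² + ρg h₁ = P₂ + ½ρv₂² + ρg h₂, so P₂ = P₁ + ½ρ(v₁² − v₂²) − ρg(h₂ − h₁).
P₂ = 476500 + ½·785.5·(3.944² − 30.28²) − 785.5·9.8·(−17.77) = 476500 + (-354000) − (-136800) = 259300 Pa.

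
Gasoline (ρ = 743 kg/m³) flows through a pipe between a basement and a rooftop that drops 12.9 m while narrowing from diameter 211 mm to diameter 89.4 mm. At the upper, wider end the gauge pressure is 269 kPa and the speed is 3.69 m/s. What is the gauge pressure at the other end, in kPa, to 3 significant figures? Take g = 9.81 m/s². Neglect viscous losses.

P₂ ≈ 211 kPa

The volume flow rate is constant, so v₂ = (A₁/A₂)v₁ = (350/62.8)·3.69 = 20.6 m/s.
Bernoulli: P₁ + ½ρv₁² + ρg h₁ = P₂ + ½ρv₂² + ρg h₂, so P₂ = P₁ + ½ρ(v₁² − v₂²) − ρg(h₂ − h₁).
P₂ = 269000 + ½·743·(3.69² − 20.6²) − 743·9.81·(−12.9) = 269000 + (-152000) − (-94000) = 211000 Pa.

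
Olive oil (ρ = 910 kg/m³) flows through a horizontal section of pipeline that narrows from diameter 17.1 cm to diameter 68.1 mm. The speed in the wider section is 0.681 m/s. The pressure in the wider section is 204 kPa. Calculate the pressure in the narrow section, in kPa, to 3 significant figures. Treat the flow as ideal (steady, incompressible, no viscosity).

196 kPa

By continuity, v₂ = v₁·A₁/A₂ = 0.681·(230/36.4) = 4.29 m/s.
With no height change, Bernoulli's equation is P₁ + ½ρv₁² = P₂ + ½ρv₂².
P₂ = P₁ − ½ρ(v₂² − v₁²) = 204000 − ½·910·(4.29² − 0.681²) = 204000 − 8180 = 196000 Pa.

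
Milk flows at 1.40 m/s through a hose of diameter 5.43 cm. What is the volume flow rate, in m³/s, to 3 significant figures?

Q = A·v = 0.00232 m² × 1.40 m/s = 0.00324 m³/s.

0.00324 m³/s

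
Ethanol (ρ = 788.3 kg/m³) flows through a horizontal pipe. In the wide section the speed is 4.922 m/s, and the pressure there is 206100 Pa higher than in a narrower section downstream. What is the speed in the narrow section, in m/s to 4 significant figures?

v₂ ≈ 23.39 m/s

Along the level pipe P + ½ρv² is conserved, hence v₂² = v₁² + 2(P₁ − P₂)/ρ.
v₂ = √(4.922² + 2·206100/788.3) = √(24.23 + 522.9) = 23.39 m/s.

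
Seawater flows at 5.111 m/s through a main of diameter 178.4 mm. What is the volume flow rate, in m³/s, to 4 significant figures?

Q ≈ 0.1278 m³/s

Q = A·v = 0.02500 m² × 5.111 m/s = 0.1278 m³/s.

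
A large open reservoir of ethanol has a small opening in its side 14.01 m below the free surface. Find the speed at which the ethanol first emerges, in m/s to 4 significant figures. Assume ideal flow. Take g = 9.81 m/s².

v = 16.58 m/s

Torricelli's result v = √(2gh) gives v = √(2·9.81·14.01) = 16.58 m/s.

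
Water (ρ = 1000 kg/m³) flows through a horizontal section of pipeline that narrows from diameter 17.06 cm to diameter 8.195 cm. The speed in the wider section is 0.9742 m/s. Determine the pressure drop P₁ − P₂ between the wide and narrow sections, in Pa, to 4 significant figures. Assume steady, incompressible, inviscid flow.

By continuity, v₂ = v₁·A₁/A₂ = 0.9742·(228.6/52.75) = 4.222 m/s.
Along the horizontal streamline, P + ½ρv² is constant.
P₁ − P₂ = ½·1000·(4.222² − 0.9742²) = ½·1000·16.88 = 8438 Pa.

ΔP ≈ 8438 Pa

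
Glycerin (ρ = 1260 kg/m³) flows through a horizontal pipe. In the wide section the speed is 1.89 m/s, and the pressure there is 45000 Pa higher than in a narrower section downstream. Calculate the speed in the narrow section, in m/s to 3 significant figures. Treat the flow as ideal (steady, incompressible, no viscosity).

v₂ ≈ 8.66 m/s

Along the level pipe P + ½ρv² is conserved, hence v₂² = v₁² + 2(P₁ − P₂)/ρ.
v₂ = √(1.89² + 2·45000/1260) = √(3.57 + 71.4) = 8.66 m/s.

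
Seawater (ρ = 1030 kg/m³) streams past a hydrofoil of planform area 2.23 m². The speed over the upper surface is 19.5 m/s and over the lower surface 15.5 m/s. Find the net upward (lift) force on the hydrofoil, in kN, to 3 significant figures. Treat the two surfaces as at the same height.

With equal heights on the two surfaces, Bernoulli gives P_lower − P_upper = ½ρ(v_upper² − v_lower²).
ΔP = ½·1030·(19.5² − 15.5²) = 72100 Pa.
Lift = ΔP · A = 72100 × 2.23 = 161000 N.

161 kN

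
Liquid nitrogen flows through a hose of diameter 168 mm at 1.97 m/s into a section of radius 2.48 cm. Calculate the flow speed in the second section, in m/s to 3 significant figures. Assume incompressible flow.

v₂ ≈ 22.6 m/s

Mass conservation (A₁v₁ = A₂v₂) gives v₂ = 1.97 × 222/19.3 = 22.6 m/s.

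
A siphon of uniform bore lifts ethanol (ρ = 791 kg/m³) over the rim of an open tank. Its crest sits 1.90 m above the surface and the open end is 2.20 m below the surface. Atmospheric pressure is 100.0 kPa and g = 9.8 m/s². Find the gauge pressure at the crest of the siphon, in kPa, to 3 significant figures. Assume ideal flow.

From the surface to the outlet (both open to atmosphere, surface at rest): v = √(2g·h_out) = √(2·9.8·2.20) = 6.57 m/s.
Continuity keeps v the same throughout the tube; from surface to crest, P_atm + 0 = P_top + ½ρv² + ρg·h_top.
P_top = 100000 − ½·791·6.57² − 791·9.8·1.90 = 68200 Pa. So P_gauge = P_top − P_atm = -31800 Pa.

P_gauge ≈ -31.8 kPa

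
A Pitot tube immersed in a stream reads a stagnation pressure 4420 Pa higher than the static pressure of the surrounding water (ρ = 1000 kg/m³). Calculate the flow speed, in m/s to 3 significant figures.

The dynamic pressure equals the rise in static pressure at the stagnation point: ΔP = ½ρv².
v = √(2ΔP/ρ) = √(2·4420/1000) = 2.97 m/s.

v ≈ 2.97 m/s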